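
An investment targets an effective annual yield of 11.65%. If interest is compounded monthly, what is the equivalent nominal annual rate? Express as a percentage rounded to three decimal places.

(1 + r/12)^12 − 1 = 0.1165, so 1 + r/12 = 1.1165^(1/12).
r/12 = 0.009226, so r = 0.110706 = 11.071%.

11.071%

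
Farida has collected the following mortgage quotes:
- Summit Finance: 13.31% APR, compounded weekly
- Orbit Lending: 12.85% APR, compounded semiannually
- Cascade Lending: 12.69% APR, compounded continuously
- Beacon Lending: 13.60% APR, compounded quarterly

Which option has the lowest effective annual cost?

Summit Finance: (1 + 0.1331/52)^52 − 1 = 14.217%
Orbit Lending: (1 + 0.1285/2)^2 − 1 = 13.263%
Cascade Lending: e^0.1269 − 1 = 13.530%
Beacon Lending: (1 + 0.1360/4)^4 − 1 = 14.309%
The lowest effective annual rate is Orbit Lending at 13.263%.

Orbit Lending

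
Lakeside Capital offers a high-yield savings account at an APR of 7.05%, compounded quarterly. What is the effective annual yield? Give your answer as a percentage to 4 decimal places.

EAR = (1 + 0.0705/4)^4 − 1.
= (1 + 0.017625)^4 − 1 = 1.072386 − 1 = 7.2386%.

7.2386%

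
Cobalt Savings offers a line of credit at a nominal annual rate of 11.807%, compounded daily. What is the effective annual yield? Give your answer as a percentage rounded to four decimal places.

EAR = (1 + 0.11807/365)^365 − 1.
= 1.125301 − 1 = 12.5301%.

12.5301%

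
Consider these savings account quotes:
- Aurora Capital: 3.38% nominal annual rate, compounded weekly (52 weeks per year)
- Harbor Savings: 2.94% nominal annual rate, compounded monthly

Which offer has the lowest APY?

Aurora Capital: (1 + 0.0338/52)^52 − 1 = 3.437%
Harbor Savings: (1 + 0.0294/12)^12 − 1 = 2.980%
The lowest effective annual rate is Harbor Savings at 2.980%.

Harbor Savings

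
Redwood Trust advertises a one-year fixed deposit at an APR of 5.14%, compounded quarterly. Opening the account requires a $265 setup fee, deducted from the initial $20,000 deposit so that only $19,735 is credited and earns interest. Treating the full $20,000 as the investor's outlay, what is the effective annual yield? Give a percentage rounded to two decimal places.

Value after one year: 19,735 × (1 + 0.0514/4)^4 = 19,735 × 1.052399 = $20,769.10.
Effective yield on the $20,000 outlay: 20,769.10 / 20,000 − 1 = 0.038455 = 3.85%.

3.85%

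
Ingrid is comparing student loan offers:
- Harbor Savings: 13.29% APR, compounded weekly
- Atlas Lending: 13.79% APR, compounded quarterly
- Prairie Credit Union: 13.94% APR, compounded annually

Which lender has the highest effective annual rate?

Atlas Lending

Harbor Savings: (1 + 0.1329/52)^52 − 1 = 14.194%
Atlas Lending: (1 + 0.1379/4)^4 − 1 = 14.520%
Prairie Credit Union: compounded annually, EAR = 13.940%
The highest effective annual rate is Atlas Lending at 14.520%.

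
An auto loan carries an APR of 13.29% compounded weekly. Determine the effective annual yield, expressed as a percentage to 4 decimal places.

14.1942%

EAR = (1 + 0.1329/52)^52 − 1.
= (1 + 0.002556)^52 − 1 = 1.141942 − 1 = 14.1942%.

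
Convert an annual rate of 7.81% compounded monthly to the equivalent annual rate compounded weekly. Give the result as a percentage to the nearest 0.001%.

EAR = (1 + 0.0781/12)^12 − 1 = 0.080957.
Solve (1 + r/52)^52 = 1.080957: r/52 = 1.080957^(1/52) − 1 = 0.001498, so r = 0.077905 = 7.791%.

7.791%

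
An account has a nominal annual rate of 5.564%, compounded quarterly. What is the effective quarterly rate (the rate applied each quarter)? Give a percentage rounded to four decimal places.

1.3910%

With a nominal annual rate compounded quarterly, the periodic rate is the nominal rate divided by 4.
i = 0.05564 / 4 = 0.0139100 = 1.3910%.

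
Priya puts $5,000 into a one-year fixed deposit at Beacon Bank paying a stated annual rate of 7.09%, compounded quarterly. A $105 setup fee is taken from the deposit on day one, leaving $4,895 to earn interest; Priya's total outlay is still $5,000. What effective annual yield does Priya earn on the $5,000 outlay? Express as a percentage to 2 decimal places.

5.03%

Value after one year: 4,895 × (1 + 0.0709/4)^4 = 4,895 × 1.072807 = $5,251.39.
Effective yield on the $5,000 outlay: 5,251.39 / 5,000 − 1 = 0.050278 = 5.03%.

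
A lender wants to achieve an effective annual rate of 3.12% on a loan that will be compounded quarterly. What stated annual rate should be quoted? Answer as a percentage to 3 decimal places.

3.084%

(1 + r/4)^4 − 1 = 0.0312, so 1 + r/4 = 1.0312^(1/4).
r/4 = 0.007710, so r = 0.030841 = 3.084%.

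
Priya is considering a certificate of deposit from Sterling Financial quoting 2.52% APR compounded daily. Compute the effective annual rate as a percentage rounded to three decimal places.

EAR = (1 + 0.0252/365)^365 − 1.
= (1 + 0.000069)^365 − 1 = 1.025519 − 1 = 2.552%.

2.552%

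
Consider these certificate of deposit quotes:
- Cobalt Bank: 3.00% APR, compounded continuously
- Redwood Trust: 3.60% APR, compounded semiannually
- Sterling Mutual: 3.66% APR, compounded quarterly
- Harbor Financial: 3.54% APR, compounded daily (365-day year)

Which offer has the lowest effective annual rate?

Cobalt Bank: e^0.0300 − 1 = 3.045%
Redwood Trust: (1 + 0.0360/2)^2 − 1 = 3.632%
Sterling Mutual: (1 + 0.0366/4)^4 − 1 = 3.711%
Harbor Financial: (1 + 0.0354/365)^365 − 1 = 3.603%
The lowest effective annual rate is Cobalt Bank at 3.045%.

Cobalt Bank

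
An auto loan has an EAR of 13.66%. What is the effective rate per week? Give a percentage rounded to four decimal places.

0.2465%

The per-week rate i satisfies (1 + i)^52 = 1 + 0.1366.
i = 1.1366^(1/52) − 1 = 0.0024654 = 0.2465%.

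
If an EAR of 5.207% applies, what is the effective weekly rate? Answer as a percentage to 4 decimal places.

0.0977%

The per-week rate i satisfies (1 + i)^52 = 1 + 0.05207.
i = 1.05207^(1/52) − 1 = 0.0009766 = 0.0977%.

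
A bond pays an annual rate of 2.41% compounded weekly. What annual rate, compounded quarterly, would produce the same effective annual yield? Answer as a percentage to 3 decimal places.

EAR = (1 + 0.0241/52)^52 − 1 = 0.024387.
Solve (1 + r/4)^4 = 1.024387: r/4 = 1.024387^(1/4) − 1 = 0.006042, so r = 0.024167 = 2.417%.

2.417%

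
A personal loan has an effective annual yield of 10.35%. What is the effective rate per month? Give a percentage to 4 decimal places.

0.8241%

The per-month rate i satisfies (1 + i)^12 = 1 + 0.1035.
i = 1.1035^(1/12) − 1 = 0.0082410 = 0.8241%.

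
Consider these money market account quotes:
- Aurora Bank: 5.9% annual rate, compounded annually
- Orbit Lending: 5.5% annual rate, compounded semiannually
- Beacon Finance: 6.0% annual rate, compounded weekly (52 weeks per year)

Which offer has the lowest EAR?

Orbit Lending

Aurora Bank: compounded annually, EAR = 5.900%
Orbit Lending: (1 + 0.055/2)^2 − 1 = 5.576%
Beacon Finance: (1 + 0.060/52)^52 − 1 = 6.180%
The lowest effective annual rate is Orbit Lending at 5.576%.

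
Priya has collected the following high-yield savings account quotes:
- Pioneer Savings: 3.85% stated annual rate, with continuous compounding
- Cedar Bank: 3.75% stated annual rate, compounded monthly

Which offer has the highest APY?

Pioneer Savings: e^0.0385 − 1 = 3.925%
Cedar Bank: (1 + 0.0375/12)^12 − 1 = 3.815%
The highest effective annual rate is Pioneer Savings at 3.925%.

Pioneer Savings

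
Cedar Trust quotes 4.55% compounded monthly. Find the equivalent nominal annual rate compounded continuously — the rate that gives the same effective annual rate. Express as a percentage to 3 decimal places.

4.541%

EAR = (1 + 0.0455/12)^12 − 1 = 0.046461.
Equivalent continuous rate: r = ln(1 + 0.046461) = 0.045414 = 4.541%.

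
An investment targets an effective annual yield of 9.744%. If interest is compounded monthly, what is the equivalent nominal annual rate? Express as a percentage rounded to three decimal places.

(1 + r/12)^12 − 1 = 0.09744, so 1 + r/12 = 1.09744^(1/12).
r/12 = 0.007778, so r = 0.093341 = 9.334%.

9.334%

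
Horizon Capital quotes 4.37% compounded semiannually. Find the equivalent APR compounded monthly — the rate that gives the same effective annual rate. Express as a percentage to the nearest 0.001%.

4.331%

EAR = (1 + 0.0437/2)^2 − 1 = 0.044177.
Solve (1 + r/12)^12 = 1.044177: r/12 = 1.044177^(1/12) − 1 = 0.003609, so r = 0.043307 = 4.331%.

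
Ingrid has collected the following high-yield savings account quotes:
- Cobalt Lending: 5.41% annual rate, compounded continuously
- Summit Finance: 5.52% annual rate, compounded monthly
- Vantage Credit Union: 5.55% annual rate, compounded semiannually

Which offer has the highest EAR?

Summit Finance

Cobalt Lending: e^0.0541 − 1 = 5.559%
Summit Finance: (1 + 0.0552/12)^12 − 1 = 5.662%
Vantage Credit Union: (1 + 0.0555/2)^2 − 1 = 5.627%
The highest effective annual rate is Summit Finance at 5.662%.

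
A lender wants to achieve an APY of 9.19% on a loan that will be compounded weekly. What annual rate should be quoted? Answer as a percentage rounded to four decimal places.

(1 + r/52)^52 − 1 = 0.0919, so 1 + r/52 = 1.0919^(1/52).
r/52 = 0.001692, so r = 0.087994 = 8.7994%.

8.7994%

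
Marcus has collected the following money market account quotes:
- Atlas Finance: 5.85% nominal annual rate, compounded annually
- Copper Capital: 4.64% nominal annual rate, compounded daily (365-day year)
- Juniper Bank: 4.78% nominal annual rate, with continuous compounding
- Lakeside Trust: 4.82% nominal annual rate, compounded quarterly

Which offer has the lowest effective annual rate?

Atlas Finance: compounded annually, EAR = 5.850%
Copper Capital: (1 + 0.0464/365)^365 − 1 = 4.749%
Juniper Bank: e^0.0478 − 1 = 4.896%
Lakeside Trust: (1 + 0.0482/4)^4 − 1 = 4.908%
The lowest effective annual rate is Copper Capital at 4.749%.

Copper Capital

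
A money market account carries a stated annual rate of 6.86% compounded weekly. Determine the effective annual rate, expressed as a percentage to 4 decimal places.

EAR = (1 + 0.0686/52)^52 − 1.
= (1 + 0.001319)^52 − 1 = 1.070959 − 1 = 7.0959%.

7.0959%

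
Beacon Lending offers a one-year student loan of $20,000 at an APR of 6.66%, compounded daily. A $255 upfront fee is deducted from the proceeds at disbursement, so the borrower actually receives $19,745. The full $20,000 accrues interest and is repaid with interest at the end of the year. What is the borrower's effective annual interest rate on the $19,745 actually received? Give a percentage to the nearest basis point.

8.27%

Amount owed after one year: 20,000 × (1 + 0.0666/365)^365 = 20,000 × 1.068861 = $21,377.23.
Effective rate on net proceeds: 21,377.23 / 19,745 − 1 = 0.082665 = 8.27%.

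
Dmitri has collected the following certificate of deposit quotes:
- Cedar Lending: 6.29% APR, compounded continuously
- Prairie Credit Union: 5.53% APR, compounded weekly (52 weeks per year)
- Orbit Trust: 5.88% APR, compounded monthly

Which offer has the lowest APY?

Prairie Credit Union

Cedar Lending: e^0.0629 − 1 = 6.492%
Prairie Credit Union: (1 + 0.0553/52)^52 − 1 = 5.683%
Orbit Trust: (1 + 0.0588/12)^12 − 1 = 6.041%
The lowest effective annual rate is Prairie Credit Union at 5.683%.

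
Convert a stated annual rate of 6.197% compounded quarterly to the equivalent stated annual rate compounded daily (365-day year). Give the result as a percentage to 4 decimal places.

6.1500%

EAR = (1 + 0.06197/4)^4 − 1 = 0.063425.
Solve (1 + r/365)^365 = 1.063425: r/365 = 1.063425^(1/365) − 1 = 0.000168, so r = 0.061500 = 6.1500%.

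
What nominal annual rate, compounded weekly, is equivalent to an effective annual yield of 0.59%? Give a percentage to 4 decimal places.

(1 + r/52)^52 − 1 = 0.0059, so 1 + r/52 = 1.0059^(1/52).
r/52 = 0.000113, so r = 0.005883 = 0.5883%.

0.5883%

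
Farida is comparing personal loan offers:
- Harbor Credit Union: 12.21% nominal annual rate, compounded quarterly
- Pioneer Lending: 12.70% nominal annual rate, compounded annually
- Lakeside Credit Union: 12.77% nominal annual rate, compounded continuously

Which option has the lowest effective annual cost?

Harbor Credit Union: (1 + 0.1221/4)^4 − 1 = 12.781%
Pioneer Lending: compounded annually, EAR = 12.700%
Lakeside Credit Union: e^0.1277 − 1 = 13.621%
The lowest effective annual rate is Pioneer Lending at 12.700%.

Pioneer Lending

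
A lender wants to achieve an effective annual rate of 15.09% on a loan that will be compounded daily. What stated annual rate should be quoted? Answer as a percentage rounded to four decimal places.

(1 + r/365)^365 − 1 = 0.1509, so 1 + r/365 = 1.1509^(1/365).
r/365 = 0.000385, so r = 0.140571 = 14.0571%.

14.0571%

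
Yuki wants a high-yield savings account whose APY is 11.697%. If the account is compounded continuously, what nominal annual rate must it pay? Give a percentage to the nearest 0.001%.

11.062%

Continuous: nominal r satisfies e^r − 1 = 0.11697.
r = ln(1 + 0.11697) = ln(1.11697) = 0.110620 = 11.062%.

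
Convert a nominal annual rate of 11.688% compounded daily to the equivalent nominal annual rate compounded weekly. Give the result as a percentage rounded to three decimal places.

EAR = (1 + 0.11688/365)^365 − 1 = 0.123964.
Solve (1 + r/52)^52 = 1.123964: r/52 = 1.123964^(1/52) − 1 = 0.002250, so r = 0.116993 = 11.699%.

11.699%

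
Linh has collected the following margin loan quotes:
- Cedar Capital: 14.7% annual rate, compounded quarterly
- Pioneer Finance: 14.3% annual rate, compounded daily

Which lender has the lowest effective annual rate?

Pioneer Finance

Cedar Capital: (1 + 0.147/4)^4 − 1 = 15.530%
Pioneer Finance: (1 + 0.143/365)^365 − 1 = 15.370%
The lowest effective annual rate is Pioneer Finance at 15.370%.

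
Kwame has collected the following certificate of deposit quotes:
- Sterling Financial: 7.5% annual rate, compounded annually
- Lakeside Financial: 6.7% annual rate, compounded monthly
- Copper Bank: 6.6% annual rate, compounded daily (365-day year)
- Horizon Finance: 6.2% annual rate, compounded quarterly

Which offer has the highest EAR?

Sterling Financial

Sterling Financial: compounded annually, EAR = 7.500%
Lakeside Financial: (1 + 0.067/12)^12 − 1 = 6.910%
Copper Bank: (1 + 0.066/365)^365 − 1 = 6.822%
Horizon Finance: (1 + 0.062/4)^4 − 1 = 6.346%
The highest effective annual rate is Sterling Financial at 7.500%.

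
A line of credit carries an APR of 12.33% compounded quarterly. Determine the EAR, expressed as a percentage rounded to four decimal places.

EAR = (1 + 0.1233/4)^4 − 1.
= (1 + 0.030825)^4 − 1 = 1.129119 − 1 = 12.9119%.

12.9119%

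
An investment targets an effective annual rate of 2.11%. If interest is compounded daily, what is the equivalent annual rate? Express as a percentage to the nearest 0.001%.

2.088%

(1 + r/365)^365 − 1 = 0.0211, so 1 + r/365 = 1.0211^(1/365).
r/365 = 0.000057, so r = 0.020881 = 2.088%.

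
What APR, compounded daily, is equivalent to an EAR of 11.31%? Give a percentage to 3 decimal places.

(1 + r/365)^365 − 1 = 0.1131, so 1 + r/365 = 1.1131^(1/365).
r/365 = 0.000294, so r = 0.107165 = 10.716%.

10.716%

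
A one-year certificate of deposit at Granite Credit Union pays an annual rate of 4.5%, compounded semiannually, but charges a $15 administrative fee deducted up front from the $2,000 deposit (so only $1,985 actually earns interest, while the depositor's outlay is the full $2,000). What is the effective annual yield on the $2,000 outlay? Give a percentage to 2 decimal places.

3.77%

Value after one year: 1,985 × (1 + 0.045/2)^2 = 1,985 × 1.045506 = $2,075.33.
Effective yield on the $2,000 outlay: 2,075.33 / 2,000 − 1 = 0.037665 = 3.77%.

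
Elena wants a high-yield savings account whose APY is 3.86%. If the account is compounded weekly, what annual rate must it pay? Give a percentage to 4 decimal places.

(1 + r/52)^52 − 1 = 0.0386, so 1 + r/52 = 1.0386^(1/52).
r/52 = 0.000729, so r = 0.037887 = 3.7887%.

3.7887%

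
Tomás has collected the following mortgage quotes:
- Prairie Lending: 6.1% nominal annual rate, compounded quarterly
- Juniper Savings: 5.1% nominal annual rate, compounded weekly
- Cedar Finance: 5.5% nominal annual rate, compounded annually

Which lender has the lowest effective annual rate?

Juniper Savings

Prairie Lending: (1 + 0.061/4)^4 − 1 = 6.241%
Juniper Savings: (1 + 0.051/52)^52 − 1 = 5.230%
Cedar Finance: compounded annually, EAR = 5.500%
The lowest effective annual rate is Juniper Savings at 5.230%.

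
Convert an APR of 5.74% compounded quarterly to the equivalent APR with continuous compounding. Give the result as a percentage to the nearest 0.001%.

EAR = (1 + 0.0574/4)^4 − 1 = 0.058647.
Equivalent continuous rate: r = ln(1 + 0.058647) = 0.056992 = 5.699%.

5.699%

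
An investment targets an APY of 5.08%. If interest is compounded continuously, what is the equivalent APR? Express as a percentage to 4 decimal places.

Continuous: nominal r satisfies e^r − 1 = 0.0508.
r = ln(1 + 0.0508) = ln(1.0508) = 0.049552 = 4.9552%.

4.9552%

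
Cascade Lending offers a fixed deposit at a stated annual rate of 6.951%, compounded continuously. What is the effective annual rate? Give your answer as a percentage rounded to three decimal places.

With continuous compounding, EAR = e^0.06951 − 1.
e^0.06951 = 1.071983, so EAR = 0.071983 = 7.198%.

7.198%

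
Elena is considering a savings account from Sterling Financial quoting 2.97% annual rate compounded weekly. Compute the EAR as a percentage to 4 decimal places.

3.0137%

EAR = (1 + 0.0297/52)^52 − 1.
= 1.030137 − 1 = 3.0137%.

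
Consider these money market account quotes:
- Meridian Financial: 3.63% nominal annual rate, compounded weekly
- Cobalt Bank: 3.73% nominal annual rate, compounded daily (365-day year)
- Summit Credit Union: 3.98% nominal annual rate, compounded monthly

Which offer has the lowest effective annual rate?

Meridian Financial

Meridian Financial: (1 + 0.0363/52)^52 − 1 = 3.695%
Cobalt Bank: (1 + 0.0373/365)^365 − 1 = 3.800%
Summit Credit Union: (1 + 0.0398/12)^12 − 1 = 4.053%
The lowest effective annual rate is Meridian Financial at 3.695%.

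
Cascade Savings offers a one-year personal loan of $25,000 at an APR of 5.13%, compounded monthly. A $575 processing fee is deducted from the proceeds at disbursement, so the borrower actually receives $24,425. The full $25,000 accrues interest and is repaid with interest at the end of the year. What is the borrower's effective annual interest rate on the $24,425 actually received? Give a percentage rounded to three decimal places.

7.730%

Amount owed after one year: 25,000 × (1 + 0.0513/12)^12 = 25,000 × 1.052524 = $26,313.09.
Effective rate on net proceeds: 26,313.09 / 24,425 − 1 = 0.077301 = 7.730%.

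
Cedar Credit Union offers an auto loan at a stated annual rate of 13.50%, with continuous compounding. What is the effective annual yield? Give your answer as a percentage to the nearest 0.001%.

With continuous compounding, EAR = e^0.1350 − 1.
e^0.1350 = 1.144537, so EAR = 0.144537 = 14.454%.

14.454%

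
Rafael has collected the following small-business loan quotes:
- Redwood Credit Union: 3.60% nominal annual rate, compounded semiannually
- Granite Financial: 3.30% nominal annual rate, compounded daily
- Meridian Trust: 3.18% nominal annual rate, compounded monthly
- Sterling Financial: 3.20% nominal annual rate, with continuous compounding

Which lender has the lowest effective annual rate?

Redwood Credit Union: (1 + 0.0360/2)^2 − 1 = 3.632%
Granite Financial: (1 + 0.0330/365)^365 − 1 = 3.355%
Meridian Trust: (1 + 0.0318/12)^12 − 1 = 3.227%
Sterling Financial: e^0.0320 − 1 = 3.252%
The lowest effective annual rate is Meridian Trust at 3.227%.

Meridian Trust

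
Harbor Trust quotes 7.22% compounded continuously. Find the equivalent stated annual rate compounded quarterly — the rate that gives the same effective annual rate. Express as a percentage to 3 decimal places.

EAR under continuous compounding: e^0.0722 − 1 = 0.074870.
Solve (1 + r/4)^4 = 1.074870: r/4 = 1.074870^(1/4) − 1 = 0.018214, so r = 0.072856 = 7.286%.

7.286%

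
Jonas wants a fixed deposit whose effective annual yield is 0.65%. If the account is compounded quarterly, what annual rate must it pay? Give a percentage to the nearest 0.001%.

(1 + r/4)^4 − 1 = 0.0065, so 1 + r/4 = 1.0065^(1/4).
r/4 = 0.001621, so r = 0.006484 = 0.648%.

0.648%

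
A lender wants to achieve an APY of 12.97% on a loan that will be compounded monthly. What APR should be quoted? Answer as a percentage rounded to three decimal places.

(1 + r/12)^12 − 1 = 0.1297, so 1 + r/12 = 1.1297^(1/12).
r/12 = 0.010214, so r = 0.122574 = 12.257%.

12.257%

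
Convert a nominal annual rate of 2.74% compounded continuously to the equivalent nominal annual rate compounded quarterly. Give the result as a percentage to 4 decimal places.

2.7494%

EAR under continuous compounding: e^0.0274 − 1 = 0.027779.
Solve (1 + r/4)^4 = 1.027779: r/4 = 1.027779^(1/4) − 1 = 0.006874, so r = 0.027494 = 2.7494%.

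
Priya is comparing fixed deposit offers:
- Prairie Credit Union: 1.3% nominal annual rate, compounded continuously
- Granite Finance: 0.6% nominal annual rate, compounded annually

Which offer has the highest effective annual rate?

Prairie Credit Union: e^0.013 − 1 = 1.308%
Granite Finance: compounded annually, EAR = 0.600%
The highest effective annual rate is Prairie Credit Union at 1.308%.

Prairie Credit Union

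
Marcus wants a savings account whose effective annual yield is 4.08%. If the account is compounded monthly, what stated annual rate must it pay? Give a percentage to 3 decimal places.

4.006%

(1 + r/12)^12 − 1 = 0.0408, so 1 + r/12 = 1.0408^(1/12).
r/12 = 0.003338, so r = 0.040056 = 4.006%.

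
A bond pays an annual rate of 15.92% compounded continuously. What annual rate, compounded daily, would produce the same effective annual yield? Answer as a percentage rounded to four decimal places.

15.9235%

EAR under continuous compounding: e^0.1592 − 1 = 0.172572.
Solve (1 + r/365)^365 = 1.172572: r/365 = 1.172572^(1/365) − 1 = 0.000436, so r = 0.159235 = 15.9235%.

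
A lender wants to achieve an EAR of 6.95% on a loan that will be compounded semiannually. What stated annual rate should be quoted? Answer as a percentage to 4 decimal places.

(1 + r/2)^2 − 1 = 0.0695, so 1 + r/2 = 1.0695^(1/2).
r/2 = 0.034166, so r = 0.068333 = 6.8333%.

6.8333%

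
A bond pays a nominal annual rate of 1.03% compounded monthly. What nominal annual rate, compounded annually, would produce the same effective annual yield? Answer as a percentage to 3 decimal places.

1.035%

EAR = (1 + 0.0103/12)^12 − 1 = 0.010349.
Compounded annually, the equivalent nominal rate is the EAR itself: 1.035%.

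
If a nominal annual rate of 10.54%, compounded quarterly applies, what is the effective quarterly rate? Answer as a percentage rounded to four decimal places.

With a nominal annual rate compounded quarterly, the periodic rate is the nominal rate divided by 4.
i = 0.1054 / 4 = 0.0263500 = 2.6350%.

2.6350%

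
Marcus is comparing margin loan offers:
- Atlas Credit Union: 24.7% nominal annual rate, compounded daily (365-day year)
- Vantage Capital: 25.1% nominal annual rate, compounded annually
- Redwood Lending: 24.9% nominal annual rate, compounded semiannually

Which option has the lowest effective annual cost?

Vantage Capital

Atlas Credit Union: (1 + 0.247/365)^365 − 1 = 28.007%
Vantage Capital: compounded annually, EAR = 25.100%
Redwood Lending: (1 + 0.249/2)^2 − 1 = 26.450%
The lowest effective annual rate is Vantage Capital at 25.100%.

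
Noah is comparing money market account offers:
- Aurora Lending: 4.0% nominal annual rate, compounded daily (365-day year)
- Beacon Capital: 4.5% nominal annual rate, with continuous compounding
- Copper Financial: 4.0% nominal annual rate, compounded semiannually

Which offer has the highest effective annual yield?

Aurora Lending: (1 + 0.040/365)^365 − 1 = 4.081%
Beacon Capital: e^0.045 − 1 = 4.603%
Copper Financial: (1 + 0.040/2)^2 − 1 = 4.040%
The highest effective annual rate is Beacon Capital at 4.603%.

Beacon Capital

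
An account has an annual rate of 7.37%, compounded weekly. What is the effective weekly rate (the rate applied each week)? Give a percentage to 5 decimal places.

0.14173%

With a nominal annual rate compounded weekly, the periodic rate is the nominal rate divided by 52.
i = 0.0737 / 52 = 0.0014173 = 0.14173%.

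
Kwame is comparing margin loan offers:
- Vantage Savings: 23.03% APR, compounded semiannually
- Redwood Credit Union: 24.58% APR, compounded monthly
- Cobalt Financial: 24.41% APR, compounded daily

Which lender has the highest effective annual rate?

Cobalt Financial

Vantage Savings: (1 + 0.2303/2)^2 − 1 = 24.356%
Redwood Credit Union: (1 + 0.2458/12)^12 − 1 = 27.547%
Cobalt Financial: (1 + 0.2441/365)^365 − 1 = 27.637%
The highest effective annual rate is Cobalt Financial at 27.637%.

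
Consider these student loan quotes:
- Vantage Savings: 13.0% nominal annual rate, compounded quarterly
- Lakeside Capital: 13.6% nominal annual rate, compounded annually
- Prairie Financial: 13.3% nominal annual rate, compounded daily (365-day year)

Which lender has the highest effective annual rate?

Prairie Financial

Vantage Savings: (1 + 0.130/4)^4 − 1 = 13.648%
Lakeside Capital: compounded annually, EAR = 13.600%
Prairie Financial: (1 + 0.133/365)^365 − 1 = 14.222%
The highest effective annual rate is Prairie Financial at 14.222%.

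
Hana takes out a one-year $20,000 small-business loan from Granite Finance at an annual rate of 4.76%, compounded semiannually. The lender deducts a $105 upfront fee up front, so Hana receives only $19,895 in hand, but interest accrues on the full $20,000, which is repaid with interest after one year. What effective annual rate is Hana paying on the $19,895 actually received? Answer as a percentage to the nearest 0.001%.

Amount owed after one year: 20,000 × (1 + 0.0476/2)^2 = 20,000 × 1.048166 = $20,963.33.
Effective rate on net proceeds: 20,963.33 / 19,895 − 1 = 0.053698 = 5.370%.

5.370%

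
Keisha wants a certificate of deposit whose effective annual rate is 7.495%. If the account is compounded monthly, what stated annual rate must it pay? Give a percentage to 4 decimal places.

(1 + r/12)^12 − 1 = 0.07495, so 1 + r/12 = 1.07495^(1/12).
r/12 = 0.006041, so r = 0.072492 = 7.2492%.

7.2492%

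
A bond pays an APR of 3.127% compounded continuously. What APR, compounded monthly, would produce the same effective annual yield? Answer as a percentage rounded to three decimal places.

EAR under continuous compounding: e^0.03127 − 1 = 0.031764.
Solve (1 + r/12)^12 = 1.031764: r/12 = 1.031764^(1/12) − 1 = 0.002609, so r = 0.031311 = 3.131%.

3.131%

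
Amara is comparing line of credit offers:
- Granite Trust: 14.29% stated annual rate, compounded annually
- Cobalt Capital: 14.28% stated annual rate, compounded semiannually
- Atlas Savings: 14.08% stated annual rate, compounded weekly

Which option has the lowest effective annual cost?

Granite Trust

Granite Trust: compounded annually, EAR = 14.290%
Cobalt Capital: (1 + 0.1428/2)^2 − 1 = 14.790%
Atlas Savings: (1 + 0.1408/52)^52 − 1 = 15.098%
The lowest effective annual rate is Granite Trust at 14.290%.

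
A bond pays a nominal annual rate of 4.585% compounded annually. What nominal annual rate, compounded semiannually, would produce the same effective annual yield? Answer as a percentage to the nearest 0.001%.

Compounded annually, EAR = nominal = 0.045850.
Solve (1 + r/2)^2 = 1.045850: r/2 = 1.045850^(1/2) − 1 = 0.022668, so r = 0.045336 = 4.534%.

4.534%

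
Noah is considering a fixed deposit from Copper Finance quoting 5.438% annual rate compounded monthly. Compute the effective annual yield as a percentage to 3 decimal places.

EAR = (1 + 0.05438/12)^12 − 1.
= 1.055756 − 1 = 5.576%.

5.576%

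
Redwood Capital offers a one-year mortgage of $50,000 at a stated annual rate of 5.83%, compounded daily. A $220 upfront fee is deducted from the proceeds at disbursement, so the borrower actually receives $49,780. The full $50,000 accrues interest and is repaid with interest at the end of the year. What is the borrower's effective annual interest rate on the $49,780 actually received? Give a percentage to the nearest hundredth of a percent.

Amount owed after one year: 50,000 × (1 + 0.0583/365)^365 = 50,000 × 1.060028 = $53,001.40.
Effective rate on net proceeds: 53,001.40 / 49,780 − 1 = 0.064713 = 6.47%.

6.47%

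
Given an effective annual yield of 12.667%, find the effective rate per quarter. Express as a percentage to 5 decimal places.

3.02656%

The per-quarter rate i satisfies (1 + i)^4 = 1 + 0.12667.
i = 1.12667^(1/4) − 1 = 0.0302656 = 3.02656%.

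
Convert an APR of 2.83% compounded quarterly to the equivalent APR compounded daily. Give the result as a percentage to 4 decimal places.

2.8201%

EAR = (1 + 0.0283/4)^4 − 1 = 0.028602.
Solve (1 + r/365)^365 = 1.028602: r/365 = 1.028602^(1/365) − 1 = 0.000077, so r = 0.028201 = 2.8201%.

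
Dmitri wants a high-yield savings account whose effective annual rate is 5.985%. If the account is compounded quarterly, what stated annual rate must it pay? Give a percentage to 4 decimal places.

(1 + r/4)^4 − 1 = 0.05985, so 1 + r/4 = 1.05985^(1/4).
r/4 = 0.014638, so r = 0.058552 = 5.8552%.

5.8552%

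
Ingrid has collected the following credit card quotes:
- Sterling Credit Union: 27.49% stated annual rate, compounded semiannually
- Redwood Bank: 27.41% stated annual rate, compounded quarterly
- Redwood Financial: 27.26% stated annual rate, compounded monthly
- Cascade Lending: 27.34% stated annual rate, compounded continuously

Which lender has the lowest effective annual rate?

Sterling Credit Union

Sterling Credit Union: (1 + 0.2749/2)^2 − 1 = 29.379%
Redwood Bank: (1 + 0.2741/4)^4 − 1 = 30.358%
Redwood Financial: (1 + 0.2726/12)^12 − 1 = 30.937%
Cascade Lending: e^0.2734 − 1 = 31.443%
The lowest effective annual rate is Sterling Credit Union at 29.379%.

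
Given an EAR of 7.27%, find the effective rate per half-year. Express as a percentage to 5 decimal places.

3.57123%

The per-half-year rate i satisfies (1 + i)^2 = 1 + 0.0727.
i = 1.0727^(1/2) − 1 = 0.0357123 = 3.57123%.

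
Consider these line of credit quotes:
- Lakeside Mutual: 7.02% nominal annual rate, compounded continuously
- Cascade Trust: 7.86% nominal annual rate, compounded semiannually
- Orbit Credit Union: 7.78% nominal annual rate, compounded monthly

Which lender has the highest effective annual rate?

Orbit Credit Union

Lakeside Mutual: e^0.0702 − 1 = 7.272%
Cascade Trust: (1 + 0.0786/2)^2 − 1 = 8.014%
Orbit Credit Union: (1 + 0.0778/12)^12 − 1 = 8.064%
The highest effective annual rate is Orbit Credit Union at 8.064%.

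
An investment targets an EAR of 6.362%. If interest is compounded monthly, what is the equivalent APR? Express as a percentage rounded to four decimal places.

(1 + r/12)^12 − 1 = 0.06362, so 1 + r/12 = 1.06362^(1/12).
r/12 = 0.005153, so r = 0.061837 = 6.1837%.

6.1837%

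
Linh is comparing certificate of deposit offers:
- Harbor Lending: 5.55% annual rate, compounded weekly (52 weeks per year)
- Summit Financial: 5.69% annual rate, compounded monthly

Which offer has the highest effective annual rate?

Harbor Lending: (1 + 0.0555/52)^52 − 1 = 5.704%
Summit Financial: (1 + 0.0569/12)^12 − 1 = 5.841%
The highest effective annual rate is Summit Financial at 5.841%.

Summit Financial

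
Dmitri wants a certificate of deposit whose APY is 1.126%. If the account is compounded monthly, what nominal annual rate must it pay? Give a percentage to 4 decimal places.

(1 + r/12)^12 − 1 = 0.01126, so 1 + r/12 = 1.01126^(1/12).
r/12 = 0.000934, so r = 0.011202 = 1.1202%.

1.1202%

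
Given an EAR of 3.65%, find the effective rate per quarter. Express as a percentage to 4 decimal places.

0.9003%

The per-quarter rate i satisfies (1 + i)^4 = 1 + 0.0365.
i = 1.0365^(1/4) − 1 = 0.0090027 = 0.9003%.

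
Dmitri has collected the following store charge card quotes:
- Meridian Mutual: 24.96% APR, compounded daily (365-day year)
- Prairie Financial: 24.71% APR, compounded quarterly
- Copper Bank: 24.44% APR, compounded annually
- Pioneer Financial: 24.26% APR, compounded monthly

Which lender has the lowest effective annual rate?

Copper Bank

Meridian Mutual: (1 + 0.2496/365)^365 − 1 = 28.340%
Prairie Financial: (1 + 0.2471/4)^4 − 1 = 27.095%
Copper Bank: compounded annually, EAR = 24.440%
Pioneer Financial: (1 + 0.2426/12)^12 − 1 = 27.148%
The lowest effective annual rate is Copper Bank at 24.440%.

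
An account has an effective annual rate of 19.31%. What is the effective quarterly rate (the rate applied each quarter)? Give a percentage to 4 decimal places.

4.5127%

The per-quarter rate i satisfies (1 + i)^4 = 1 + 0.1931.
i = 1.1931^(1/4) − 1 = 0.0451273 = 4.5127%.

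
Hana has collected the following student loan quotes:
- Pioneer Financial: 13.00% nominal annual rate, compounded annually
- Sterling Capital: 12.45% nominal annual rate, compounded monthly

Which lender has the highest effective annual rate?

Sterling Capital

Pioneer Financial: compounded annually, EAR = 13.000%
Sterling Capital: (1 + 0.1245/12)^12 − 1 = 13.186%
The highest effective annual rate is Sterling Capital at 13.186%.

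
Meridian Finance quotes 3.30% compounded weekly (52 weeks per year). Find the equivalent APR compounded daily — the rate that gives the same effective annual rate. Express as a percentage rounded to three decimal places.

3.299%

EAR = (1 + 0.0330/52)^52 − 1 = 0.033540.
Solve (1 + r/365)^365 = 1.033540: r/365 = 1.033540^(1/365) − 1 = 0.000090, so r = 0.032991 = 3.299%.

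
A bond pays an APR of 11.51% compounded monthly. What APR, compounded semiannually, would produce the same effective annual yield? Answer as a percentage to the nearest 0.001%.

11.790%

EAR = (1 + 0.1151/12)^12 − 1 = 0.121370.
Solve (1 + r/2)^2 = 1.121370: r/2 = 1.121370^(1/2) − 1 = 0.058948, so r = 0.117896 = 11.790%.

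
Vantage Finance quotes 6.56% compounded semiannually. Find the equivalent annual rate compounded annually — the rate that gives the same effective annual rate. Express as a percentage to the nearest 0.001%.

6.668%

EAR = (1 + 0.0656/2)^2 − 1 = 0.066676.
Compounded annually, the equivalent nominal rate is the EAR itself: 6.668%.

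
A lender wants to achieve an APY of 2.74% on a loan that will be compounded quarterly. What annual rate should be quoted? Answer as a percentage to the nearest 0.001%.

(1 + r/4)^4 − 1 = 0.0274, so 1 + r/4 = 1.0274^(1/4).
r/4 = 0.006781, so r = 0.027123 = 2.712%.

2.712%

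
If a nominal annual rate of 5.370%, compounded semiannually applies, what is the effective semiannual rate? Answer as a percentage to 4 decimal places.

2.6850%

With a nominal annual rate compounded semiannually, the periodic rate is the nominal rate divided by 2.
i = 0.05370 / 2 = 0.0268500 = 2.6850%.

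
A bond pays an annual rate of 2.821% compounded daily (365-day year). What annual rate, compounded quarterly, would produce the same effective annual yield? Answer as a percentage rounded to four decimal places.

2.8309%

EAR = (1 + 0.02821/365)^365 − 1 = 0.028611.
Solve (1 + r/4)^4 = 1.028611: r/4 = 1.028611^(1/4) − 1 = 0.007077, so r = 0.028309 = 2.8309%.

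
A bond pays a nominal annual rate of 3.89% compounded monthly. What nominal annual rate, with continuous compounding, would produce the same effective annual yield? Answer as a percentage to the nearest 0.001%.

EAR = (1 + 0.0389/12)^12 − 1 = 0.039601.
Equivalent continuous rate: r = ln(1 + 0.039601) = 0.038837 = 3.884%.

3.884%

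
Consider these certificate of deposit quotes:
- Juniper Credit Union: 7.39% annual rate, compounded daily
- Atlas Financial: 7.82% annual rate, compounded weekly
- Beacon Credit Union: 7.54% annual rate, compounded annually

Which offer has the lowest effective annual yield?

Beacon Credit Union

Juniper Credit Union: (1 + 0.0739/365)^365 − 1 = 7.669%
Atlas Financial: (1 + 0.0782/52)^52 − 1 = 8.128%
Beacon Credit Union: compounded annually, EAR = 7.540%
The lowest effective annual rate is Beacon Credit Union at 7.540%.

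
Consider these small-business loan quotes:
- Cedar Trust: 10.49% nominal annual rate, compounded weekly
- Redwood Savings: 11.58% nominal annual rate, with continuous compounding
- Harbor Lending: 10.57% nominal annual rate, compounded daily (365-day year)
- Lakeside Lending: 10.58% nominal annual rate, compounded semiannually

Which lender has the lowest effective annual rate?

Lakeside Lending

Cedar Trust: (1 + 0.1049/52)^52 − 1 = 11.048%
Redwood Savings: e^0.1158 − 1 = 12.277%
Harbor Lending: (1 + 0.1057/365)^365 − 1 = 11.147%
Lakeside Lending: (1 + 0.1058/2)^2 − 1 = 10.860%
The lowest effective annual rate is Lakeside Lending at 10.860%.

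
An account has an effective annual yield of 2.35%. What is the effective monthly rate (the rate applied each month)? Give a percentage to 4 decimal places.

0.1938%

The per-month rate i satisfies (1 + i)^12 = 1 + 0.0235.
i = 1.0235^(1/12) − 1 = 0.0019376 = 0.1938%.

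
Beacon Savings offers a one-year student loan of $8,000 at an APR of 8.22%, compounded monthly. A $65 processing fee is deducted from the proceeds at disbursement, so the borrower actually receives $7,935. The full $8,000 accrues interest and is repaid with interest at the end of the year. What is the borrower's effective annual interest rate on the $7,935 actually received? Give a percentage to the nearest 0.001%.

9.426%

Amount owed after one year: 8,000 × (1 + 0.0822/12)^12 = 8,000 × 1.085369 = $8,682.95.
Effective rate on net proceeds: 8,682.95 / 7,935 − 1 = 0.094260 = 9.426%.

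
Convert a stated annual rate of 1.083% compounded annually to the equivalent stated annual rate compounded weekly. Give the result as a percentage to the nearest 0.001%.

1.077%

Compounded annually, EAR = nominal = 0.010830.
Solve (1 + r/52)^52 = 1.010830: r/52 = 1.010830^(1/52) − 1 = 0.000207, so r = 0.010773 = 1.077%.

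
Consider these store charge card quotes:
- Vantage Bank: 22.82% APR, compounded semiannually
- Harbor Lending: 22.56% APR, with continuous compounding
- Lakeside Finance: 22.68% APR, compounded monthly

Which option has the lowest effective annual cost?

Vantage Bank: (1 + 0.2282/2)^2 − 1 = 24.122%
Harbor Lending: e^0.2256 − 1 = 25.307%
Lakeside Finance: (1 + 0.2268/12)^12 − 1 = 25.193%
The lowest effective annual rate is Vantage Bank at 24.122%.

Vantage Bank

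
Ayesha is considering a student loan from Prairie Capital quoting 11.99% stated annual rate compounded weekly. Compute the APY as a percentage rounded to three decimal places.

EAR = (1 + 0.1199/52)^52 − 1.
= 1.127229 − 1 = 12.723%.

12.723%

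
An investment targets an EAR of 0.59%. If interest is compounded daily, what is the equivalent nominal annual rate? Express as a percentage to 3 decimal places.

(1 + r/365)^365 − 1 = 0.0059, so 1 + r/365 = 1.0059^(1/365).
r/365 = 0.000016, so r = 0.005883 = 0.588%.

0.588%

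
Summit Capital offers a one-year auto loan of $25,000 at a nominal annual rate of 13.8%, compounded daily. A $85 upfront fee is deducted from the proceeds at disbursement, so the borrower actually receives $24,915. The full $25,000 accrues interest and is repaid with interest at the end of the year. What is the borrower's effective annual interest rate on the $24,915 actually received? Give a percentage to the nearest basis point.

15.19%

Amount owed after one year: 25,000 × (1 + 0.138/365)^365 = 25,000 × 1.147946 = $28,698.64.
Effective rate on net proceeds: 28,698.64 / 24,915 − 1 = 0.151862 = 15.19%.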